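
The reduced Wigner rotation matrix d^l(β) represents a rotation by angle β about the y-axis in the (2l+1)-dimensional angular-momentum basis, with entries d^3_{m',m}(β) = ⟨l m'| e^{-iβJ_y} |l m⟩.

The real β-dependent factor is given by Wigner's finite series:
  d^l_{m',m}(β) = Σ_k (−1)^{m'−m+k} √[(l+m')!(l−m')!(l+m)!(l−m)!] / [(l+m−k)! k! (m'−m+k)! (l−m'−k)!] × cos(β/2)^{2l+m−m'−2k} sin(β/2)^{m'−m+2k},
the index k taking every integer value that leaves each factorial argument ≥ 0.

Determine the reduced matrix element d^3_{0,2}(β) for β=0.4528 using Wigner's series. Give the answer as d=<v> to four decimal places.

d^3_{0,2}(β=0.4528) via Wigner's sum:
Half-angle: c=0.974481, s=0.224471. N=√(6·6·120·1)=65.726707
Admissible k: 2..3 (factorial args all ≥0)
  k=2: (−1)^0·65.7267/(12)·0.9745^4·0.2245^2 = +0.248871
  k=3: (−1)^1·65.7267/(12)·0.9745^2·0.2245^4 = -0.013205
d^3_{0,2}(0.4528) = +0.248871 -0.013205 = +0.235665

d=0.2357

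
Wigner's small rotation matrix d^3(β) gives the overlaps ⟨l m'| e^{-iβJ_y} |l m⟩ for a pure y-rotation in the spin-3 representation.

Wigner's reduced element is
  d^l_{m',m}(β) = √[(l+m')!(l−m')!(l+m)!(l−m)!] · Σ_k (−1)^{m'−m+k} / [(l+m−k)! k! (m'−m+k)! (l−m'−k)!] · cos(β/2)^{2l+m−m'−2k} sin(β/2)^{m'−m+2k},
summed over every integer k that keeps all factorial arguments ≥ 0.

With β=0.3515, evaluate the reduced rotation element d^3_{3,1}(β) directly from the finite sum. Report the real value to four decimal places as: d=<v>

d=0.1113

d^3_{3,1}(β=0.3515) via Wigner's sum:
With c≡cos(β/2)=0.984596 and s≡sin(β/2)=0.174847, N=[720·1·24·2]^{1/2}=185.903201
The bounds max(0,m−m')=0 and min(l+m,l−m')=0 give 1 term
  k=0: (−1)^2·185.9032/(48)·0.9846^4·0.1748^2 = +0.111274
d^3_{3,1}(0.3515) = +0.111274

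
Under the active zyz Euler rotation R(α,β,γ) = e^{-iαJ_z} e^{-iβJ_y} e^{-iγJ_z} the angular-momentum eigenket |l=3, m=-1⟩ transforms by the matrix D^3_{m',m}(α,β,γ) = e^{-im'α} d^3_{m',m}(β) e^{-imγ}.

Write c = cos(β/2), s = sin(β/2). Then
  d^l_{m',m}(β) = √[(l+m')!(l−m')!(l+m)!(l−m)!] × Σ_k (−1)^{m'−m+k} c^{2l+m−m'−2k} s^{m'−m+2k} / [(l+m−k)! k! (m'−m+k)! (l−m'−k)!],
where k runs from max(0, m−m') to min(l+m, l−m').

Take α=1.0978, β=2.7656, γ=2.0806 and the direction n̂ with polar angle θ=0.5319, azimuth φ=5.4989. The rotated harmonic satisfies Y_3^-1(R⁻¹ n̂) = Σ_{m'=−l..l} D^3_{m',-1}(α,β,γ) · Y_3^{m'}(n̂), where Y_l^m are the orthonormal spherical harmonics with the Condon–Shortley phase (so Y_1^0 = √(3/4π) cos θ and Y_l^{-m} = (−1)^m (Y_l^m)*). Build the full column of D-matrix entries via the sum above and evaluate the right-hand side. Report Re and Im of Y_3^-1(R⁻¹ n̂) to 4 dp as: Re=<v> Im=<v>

Re=-0.2930 Im=-0.3349

Need the full column D^3_{m',-1} for m'=−3..3 at α=1.0978, β=2.7656, γ=2.0806.
cos(β/2)=0.186891, sin(β/2)=0.982381
d^3_{-3,-1}: single k=2 term ⇒ +0.004560;  D = +0.002802-0.003598i
d^3_{-2,-1}: k∈[1..2] ⇒ +0.000708 -0.039141 = -0.038433;  D = +0.016237+0.034834i
d^3_{-1,-1}: k∈[0..2] ⇒ +0.000043 -0.009419 +0.195185 = +0.185809;  D = -0.185683-0.006838i
d^3_{0,-1}: k∈[0..2] ⇒ -0.000776 +0.064316 -0.592349 = -0.528810;  D = +0.258062-0.461566i
d^3_{1,-1}: k∈[0..2] ⇒ +0.007064 -0.260247 +0.898833 = +0.645650;  D = +0.358139+0.537216i
d^3_{2,-1}: k∈[0..1] ⇒ -0.039141 +0.540738 = +0.501597;  D = +0.498284-0.057557i
d^3_{3,-1}: single k=0 term ⇒ +0.125991;  D = +0.044147-0.118004i
Y_3^{m'}(θ=0.5319,φ=5.4989) and Σ D·Y over m':
  (+0.0028-0.0036i)·(-0.0384+0.0386i)  (+0.0162+0.0348i)·(+0.0005+0.2266i)  (-0.1857-0.0068i)·(+0.3149+0.3142i)  (+0.2581-0.4616i)·(+0.2296+0.0000i)  (+0.3581+0.5372i)·(-0.3149+0.3142i)  (+0.4983-0.0576i)·(+0.0005-0.2266i)  (+0.0441-0.1180i)·(+0.0384+0.0386i)
Y_3^-1(R⁻¹ n̂) = -0.293023-0.334908i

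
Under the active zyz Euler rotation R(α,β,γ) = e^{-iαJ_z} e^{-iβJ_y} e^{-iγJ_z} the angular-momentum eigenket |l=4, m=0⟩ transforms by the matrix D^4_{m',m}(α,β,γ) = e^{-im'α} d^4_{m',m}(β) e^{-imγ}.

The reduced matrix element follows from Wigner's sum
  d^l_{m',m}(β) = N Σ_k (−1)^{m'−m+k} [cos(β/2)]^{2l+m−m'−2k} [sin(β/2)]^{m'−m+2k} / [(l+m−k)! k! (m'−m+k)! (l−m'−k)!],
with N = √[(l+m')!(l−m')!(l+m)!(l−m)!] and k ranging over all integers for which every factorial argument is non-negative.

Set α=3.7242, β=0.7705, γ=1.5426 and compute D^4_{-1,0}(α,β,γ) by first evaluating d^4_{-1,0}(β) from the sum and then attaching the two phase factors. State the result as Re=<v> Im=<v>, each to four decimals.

Re=-0.1410 Im=-0.0929

D^4_{-1,0}(3.7242,0.7705,1.5426) = e^{-i·-1·3.7242}·d^4_{-1,0}(0.7705)·e^{-i·0·1.5426}. Compute d first:
With c≡cos(β/2)=0.926705 and s≡sin(β/2)=0.375791, N=[6·120·24·24]^{1/2}=643.987578
k∈{1,2,3,4} keeps every argument non-negative
  k=1: (−1)^0·643.9876/(144)·0.9267^7·0.3758^1 = +0.986393
  k=2: (−1)^1·643.9876/(24)·0.9267^5·0.3758^3 = -0.973220
  k=3: (−1)^2·643.9876/(24)·0.9267^3·0.3758^5 = +0.160037
  k=4: (−1)^3·643.9876/(144)·0.9267^1·0.3758^7 = -0.004386
d^4_{-1,0}(0.7705) = +0.986393 -0.973220 +0.160037 -0.004386 = +0.168824
Attach z-rotation phases: D = e^{-i(-1)(3.7242)}·(+0.168824)·e^{-i(0)(1.5426)} = -0.140973-0.092888i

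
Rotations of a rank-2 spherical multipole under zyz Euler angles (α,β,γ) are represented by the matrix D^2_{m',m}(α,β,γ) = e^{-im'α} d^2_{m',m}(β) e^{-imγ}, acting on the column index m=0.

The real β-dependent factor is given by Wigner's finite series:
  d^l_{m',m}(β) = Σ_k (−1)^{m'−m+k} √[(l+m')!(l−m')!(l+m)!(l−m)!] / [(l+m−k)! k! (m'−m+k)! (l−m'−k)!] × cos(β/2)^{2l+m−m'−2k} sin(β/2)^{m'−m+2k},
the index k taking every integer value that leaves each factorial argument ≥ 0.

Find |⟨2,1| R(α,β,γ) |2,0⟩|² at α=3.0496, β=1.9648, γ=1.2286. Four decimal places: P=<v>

P=0.1885

D^2_{1,0}(3.0496,1.9648,1.2286) = e^{-i·1·3.0496}·d^2_{1,0}(1.9648)·e^{-i·0·1.2286}. Compute d first:
With c≡cos(β/2)=0.555028 and s≡sin(β/2)=0.831832, N=[6·1·2·2]^{1/2}=4.898979
The bounds max(0,m−m')=0 and min(l+m,l−m')=1 give 2 terms
  k=0: (−1)^1·4.8990/(2)·0.5550^3·0.8318^1 = -0.348382
  k=1: (−1)^2·4.8990/(2)·0.5550^1·0.8318^3 = +0.782523
d^2_{1,0}(1.9648) = -0.348382 +0.782523 = +0.434141
|D^2_{1,0}|² = |d^2_{1,0}(β)|² = (+0.434141)² = 0.188478 (the z-rotation phases have unit modulus)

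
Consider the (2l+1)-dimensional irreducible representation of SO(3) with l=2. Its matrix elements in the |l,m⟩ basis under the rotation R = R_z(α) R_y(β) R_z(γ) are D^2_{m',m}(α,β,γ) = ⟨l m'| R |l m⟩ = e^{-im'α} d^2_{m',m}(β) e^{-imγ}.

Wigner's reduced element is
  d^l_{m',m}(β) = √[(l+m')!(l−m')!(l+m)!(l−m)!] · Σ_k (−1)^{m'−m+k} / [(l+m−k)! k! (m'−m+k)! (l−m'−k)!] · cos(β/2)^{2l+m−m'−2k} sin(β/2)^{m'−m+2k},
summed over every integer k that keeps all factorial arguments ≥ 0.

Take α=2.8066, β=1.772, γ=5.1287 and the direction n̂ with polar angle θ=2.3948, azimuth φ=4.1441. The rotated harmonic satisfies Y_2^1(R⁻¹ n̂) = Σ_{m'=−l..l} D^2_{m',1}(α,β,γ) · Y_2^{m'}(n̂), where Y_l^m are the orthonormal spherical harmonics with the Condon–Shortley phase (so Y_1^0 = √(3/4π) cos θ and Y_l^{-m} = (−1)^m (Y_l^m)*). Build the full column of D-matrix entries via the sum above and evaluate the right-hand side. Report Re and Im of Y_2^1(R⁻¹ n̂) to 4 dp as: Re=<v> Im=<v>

Need the full column D^2_{m',1} for m'=−2..2 at α=2.8066, β=1.772, γ=5.1287.
cos(β/2)=0.632515, sin(β/2)=0.774548
d^2_{-2,1}: single k=3 term ⇒ +0.587822;  D = +0.520168+0.273787i
d^2_{-1,1}: k∈[2..3] ⇒ +0.720045 -0.359909 = +0.360136;  D = -0.245826-0.263187i
d^2_{0,1}: k∈[1..2] ⇒ +0.480106 -0.719932 = -0.239826;  D = -0.096983-0.219342i
d^2_{1,1}: k∈[0..1] ⇒ +0.160060 -0.720045 = -0.559985;  D = +0.045487+0.558134i
d^2_{2,1}: single k=0 term ⇒ -0.392005;  D = +0.098378-0.379459i
Y_2^{m'}(θ=2.3948,φ=4.1441) and Σ D·Y over m':
  (+0.5202+0.2738i)·(-0.0750-0.1617i)  (-0.2458-0.2632i)·(+0.2073-0.3246i)  (-0.0970-0.2193i)·(+0.1942+0.0000i)  (+0.0455+0.5581i)·(-0.2073-0.3246i)  (+0.0984-0.3795i)·(-0.0750+0.1617i)
Y_2^1(R⁻¹ n̂) = +0.075771-0.208079i

Re=0.0758 Im=-0.2081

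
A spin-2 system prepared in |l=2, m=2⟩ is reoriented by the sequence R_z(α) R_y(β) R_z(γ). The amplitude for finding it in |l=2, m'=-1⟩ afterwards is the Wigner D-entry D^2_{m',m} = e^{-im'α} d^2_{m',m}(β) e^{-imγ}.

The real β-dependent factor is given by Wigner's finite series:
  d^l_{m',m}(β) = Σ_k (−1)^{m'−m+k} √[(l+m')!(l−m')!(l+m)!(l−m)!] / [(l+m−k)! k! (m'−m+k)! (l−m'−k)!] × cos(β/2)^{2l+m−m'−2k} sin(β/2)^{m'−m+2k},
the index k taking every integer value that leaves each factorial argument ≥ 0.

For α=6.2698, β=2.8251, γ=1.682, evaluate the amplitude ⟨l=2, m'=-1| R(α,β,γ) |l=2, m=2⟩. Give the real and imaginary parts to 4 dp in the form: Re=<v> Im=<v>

Re=-0.2951 Im=0.0709

First d^2_{-1,2}(β=2.8251), then the phase factors e^{-i(-1)α} and e^{-i(2)γ}:
c=cos(2.8251/2)=0.157587, s=sin(2.8251/2)=0.987505; N=√[1·6·24·1]=12.000000
Admissible k: 3..3 (factorial args all ≥0)
  k=3: (−1)^0·12.0000/(6)·0.1576^1·0.9875^3 = +0.303506
d^2_{-1,2}(2.8251) = +0.303506
Attach z-rotation phases: D = e^{-i(-1)(6.2698)}·(+0.303506)·e^{-i(2)(1.682)} = -0.295108+0.070903i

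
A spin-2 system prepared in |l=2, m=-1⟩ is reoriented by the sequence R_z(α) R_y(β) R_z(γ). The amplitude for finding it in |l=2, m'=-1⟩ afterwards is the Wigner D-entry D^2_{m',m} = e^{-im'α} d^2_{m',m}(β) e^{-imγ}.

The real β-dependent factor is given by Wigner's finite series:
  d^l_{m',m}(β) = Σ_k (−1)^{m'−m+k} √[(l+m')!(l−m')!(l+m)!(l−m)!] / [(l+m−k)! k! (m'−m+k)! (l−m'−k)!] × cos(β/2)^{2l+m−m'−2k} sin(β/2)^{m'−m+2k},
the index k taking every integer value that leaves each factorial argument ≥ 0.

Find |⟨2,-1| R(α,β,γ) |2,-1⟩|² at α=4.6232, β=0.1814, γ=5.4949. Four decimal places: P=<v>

D^2_{-1,-1}(4.6232,0.1814,5.4949) = e^{-i·-1·4.6232}·d^2_{-1,-1}(0.1814)·e^{-i·-1·5.4949}. Compute d first:
With c≡cos(β/2)=0.995890 and s≡sin(β/2)=0.090576, N=[1·6·1·6]^{1/2}=6.000000
k: max(0,(-1)−(-1))=0 … min(2+(-1),2−(-1))=1
  k=0: (−1)^0·6.0000/(6)·0.9959^4·0.0906^0 = +0.983659
  k=1: (−1)^1·6.0000/(2)·0.9959^2·0.0906^2 = -0.024410
d^2_{-1,-1}(0.1814) = +0.983659 -0.024410 = +0.959249
|D^2_{-1,-1}|² = |d^2_{-1,-1}(β)|² = (+0.959249)² = 0.920159 (the z-rotation phases have unit modulus)

P=0.9202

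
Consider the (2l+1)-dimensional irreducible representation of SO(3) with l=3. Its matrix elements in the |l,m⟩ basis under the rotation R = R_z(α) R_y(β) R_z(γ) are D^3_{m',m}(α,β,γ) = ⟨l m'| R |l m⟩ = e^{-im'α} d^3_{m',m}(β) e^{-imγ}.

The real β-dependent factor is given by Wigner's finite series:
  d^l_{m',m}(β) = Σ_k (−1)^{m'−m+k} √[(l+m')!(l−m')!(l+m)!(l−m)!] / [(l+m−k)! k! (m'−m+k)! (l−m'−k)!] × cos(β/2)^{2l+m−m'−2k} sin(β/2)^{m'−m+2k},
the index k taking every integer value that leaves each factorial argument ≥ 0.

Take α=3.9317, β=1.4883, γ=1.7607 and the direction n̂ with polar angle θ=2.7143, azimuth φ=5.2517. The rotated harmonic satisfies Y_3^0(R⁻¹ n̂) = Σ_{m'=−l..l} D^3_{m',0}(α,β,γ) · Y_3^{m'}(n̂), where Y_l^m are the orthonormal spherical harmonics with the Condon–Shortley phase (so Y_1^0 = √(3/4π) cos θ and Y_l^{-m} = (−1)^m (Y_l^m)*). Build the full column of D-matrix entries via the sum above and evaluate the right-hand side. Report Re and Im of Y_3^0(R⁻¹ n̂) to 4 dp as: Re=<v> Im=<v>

Re=-0.0308 Im=0.0000

Need the full column D^3_{m',0} for m'=−3..3 at α=3.9317, β=1.4883, γ=1.7607.
cos(β/2)=0.735664, sin(β/2)=0.677347
d^3_{-3,0}: single k=3 term ⇒ +0.553333;  D = +0.396754-0.385699i
d^3_{-2,0}: k∈[2..3] ⇒ +0.736038 -0.623970 = +0.112068;  D = -0.001055+0.112064i
d^3_{-1,0}: k∈[1..3] ⇒ +0.505591 -1.285829 +0.363350 = -0.416889;  D = +0.293393+0.296170i
d^3_{0,0}: k∈[0..3] ⇒ +0.158517 -1.209435 +1.025287 -0.096575 = -0.122205;  D = -0.122205+0.000000i
d^3_{1,0}: k∈[0..2] ⇒ -0.505591 +1.285829 -0.363350 = +0.416889;  D = -0.293393+0.296170i
d^3_{2,0}: k∈[0..1] ⇒ +0.736038 -0.623970 = +0.112068;  D = -0.001055-0.112064i
d^3_{3,0}: single k=0 term ⇒ -0.553333;  D = -0.396754-0.385699i
Y_3^{m'}(θ=2.7143,φ=5.2517) and Σ D·Y over m':
  (+0.3968-0.3857i)·(-0.0297+0.0014i)  (-0.0011+0.1121i)·(+0.0755-0.1408i)  (+0.2934+0.2962i)·(+0.2161+0.3610i)  (-0.1222+0.0000i)·(-0.3876+0.0000i)  (-0.2934+0.2962i)·(-0.2161+0.3610i)  (-0.0011-0.1121i)·(+0.0755+0.1408i)  (-0.3968-0.3857i)·(+0.0297+0.0014i)
Y_3^0(R⁻¹ n̂) = -0.030751-0.000000i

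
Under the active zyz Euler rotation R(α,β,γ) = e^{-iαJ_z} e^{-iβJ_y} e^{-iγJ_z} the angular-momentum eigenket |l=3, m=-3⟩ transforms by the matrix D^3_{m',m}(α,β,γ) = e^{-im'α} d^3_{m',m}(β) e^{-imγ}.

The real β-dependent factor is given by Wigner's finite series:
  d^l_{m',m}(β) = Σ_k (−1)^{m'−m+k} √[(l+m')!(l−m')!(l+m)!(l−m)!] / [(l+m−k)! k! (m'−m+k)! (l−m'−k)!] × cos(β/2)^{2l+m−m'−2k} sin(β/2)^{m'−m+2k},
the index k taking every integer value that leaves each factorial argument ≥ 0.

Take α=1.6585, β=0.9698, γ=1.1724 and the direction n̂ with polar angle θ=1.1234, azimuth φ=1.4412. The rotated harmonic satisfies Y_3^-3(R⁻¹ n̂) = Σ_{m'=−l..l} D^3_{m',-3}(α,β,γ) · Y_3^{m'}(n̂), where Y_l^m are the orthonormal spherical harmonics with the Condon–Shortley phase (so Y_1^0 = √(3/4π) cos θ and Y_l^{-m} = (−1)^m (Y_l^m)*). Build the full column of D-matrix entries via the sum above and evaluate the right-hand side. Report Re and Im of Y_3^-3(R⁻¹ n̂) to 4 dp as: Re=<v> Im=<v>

Re=0.0058 Im=0.0004

Need the full column D^3_{m',-3} for m'=−3..3 at α=1.6585, β=0.9698, γ=1.1724.
cos(β/2)=0.884722, sin(β/2)=0.466120
d^3_{-3,-3}: single k=0 term ⇒ +0.479556;  D = -0.285896+0.385017i
d^3_{-2,-3}: single k=0 term ⇒ -0.618880;  D = -0.527282-0.324016i
d^3_{-1,-3}: single k=0 term ⇒ +0.515546;  D = +0.230404-0.461196i
d^3_{0,-3}: single k=0 term ⇒ -0.313637;  D = +0.291772+0.115054i
d^3_{1,-3}: single k=0 term ⇒ +0.143103;  D = -0.040633+0.137213i
d^3_{2,-3}: single k=0 term ⇒ -0.047684;  D = -0.046731-0.009483i
d^3_{3,-3}: single k=0 term ⇒ +0.010256;  D = +0.001151-0.010191i
Y_3^{m'}(θ=1.1234,φ=1.4412) and Σ D·Y over m':
  (-0.2859+0.3850i)·(-0.1159+0.2829i)  (-0.5273-0.3240i)·(-0.3474-0.0921i)  (+0.2304-0.4612i)·(-0.0024+0.0185i)  (+0.2918+0.1151i)·(-0.3333+0.0000i)  (-0.0406+0.1372i)·(+0.0024+0.0185i)  (-0.0467-0.0095i)·(-0.3474+0.0921i)  (+0.0012-0.0102i)·(+0.1159+0.2829i)
Y_3^-3(R⁻¹ n̂) = +0.005766+0.000367i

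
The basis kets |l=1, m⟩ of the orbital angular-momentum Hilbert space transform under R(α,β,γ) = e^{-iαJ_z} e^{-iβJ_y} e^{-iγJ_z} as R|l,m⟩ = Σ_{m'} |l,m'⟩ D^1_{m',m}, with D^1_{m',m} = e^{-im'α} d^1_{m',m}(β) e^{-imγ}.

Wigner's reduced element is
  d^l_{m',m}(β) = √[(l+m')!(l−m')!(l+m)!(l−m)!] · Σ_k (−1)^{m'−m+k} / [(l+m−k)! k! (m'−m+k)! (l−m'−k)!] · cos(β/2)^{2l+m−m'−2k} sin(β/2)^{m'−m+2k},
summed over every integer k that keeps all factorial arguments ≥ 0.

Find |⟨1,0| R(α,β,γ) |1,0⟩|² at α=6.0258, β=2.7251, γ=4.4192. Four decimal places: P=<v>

P=0.8363

D^1_{0,0}(6.0258,2.7251,4.4192) = e^{-i·0·6.0258}·d^1_{0,0}(2.7251)·e^{-i·0·4.4192}. Compute d first:
Half-angle: c=0.206744, s=0.978395. N=√(1·1·1·1)=1.000000
The bounds max(0,m−m')=0 and min(l+m,l−m')=1 give 2 terms
  k=0: (−1)^0·1.0000/(1)·0.2067^2·0.9784^0 = +0.042743
  k=1: (−1)^1·1.0000/(1)·0.2067^0·0.9784^2 = -0.957257
d^1_{0,0}(2.7251) = +0.042743 -0.957257 = -0.914513
|D^1_{0,0}|² = |d^1_{0,0}(β)|² = (-0.914513)² = 0.836335 (the z-rotation phases have unit modulus)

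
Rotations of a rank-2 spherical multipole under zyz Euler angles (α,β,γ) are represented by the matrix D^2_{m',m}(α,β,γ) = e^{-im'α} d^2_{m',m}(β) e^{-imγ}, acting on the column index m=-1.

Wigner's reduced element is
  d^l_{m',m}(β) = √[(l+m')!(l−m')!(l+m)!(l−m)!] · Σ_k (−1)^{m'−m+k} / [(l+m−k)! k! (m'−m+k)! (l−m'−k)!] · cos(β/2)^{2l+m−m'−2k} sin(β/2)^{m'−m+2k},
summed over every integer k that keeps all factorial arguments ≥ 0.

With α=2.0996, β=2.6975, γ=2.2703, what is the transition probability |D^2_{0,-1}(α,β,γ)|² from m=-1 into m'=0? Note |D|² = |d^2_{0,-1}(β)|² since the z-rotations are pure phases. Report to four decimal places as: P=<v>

P=0.2258

First d^2_{0,-1}(β=2.6975), then the phase factors e^{-i(0)α} and e^{-i(-1)γ}:
Half-angle: c=0.220226, s=0.975449. N=√(2·2·1·6)=4.898979
k: max(0,(-1)−(0))=0 … min(2+(-1),2−(0))=1
  k=0: (−1)^1·4.8990/(2)·0.2202^3·0.9754^1 = -0.025520
  k=1: (−1)^2·4.8990/(2)·0.2202^1·0.9754^3 = +0.500677
d^2_{0,-1}(2.6975) = -0.025520 +0.500677 = +0.475157
|D^2_{0,-1}|² = |d^2_{0,-1}(β)|² = (+0.475157)² = 0.225774 (the z-rotation phases have unit modulus)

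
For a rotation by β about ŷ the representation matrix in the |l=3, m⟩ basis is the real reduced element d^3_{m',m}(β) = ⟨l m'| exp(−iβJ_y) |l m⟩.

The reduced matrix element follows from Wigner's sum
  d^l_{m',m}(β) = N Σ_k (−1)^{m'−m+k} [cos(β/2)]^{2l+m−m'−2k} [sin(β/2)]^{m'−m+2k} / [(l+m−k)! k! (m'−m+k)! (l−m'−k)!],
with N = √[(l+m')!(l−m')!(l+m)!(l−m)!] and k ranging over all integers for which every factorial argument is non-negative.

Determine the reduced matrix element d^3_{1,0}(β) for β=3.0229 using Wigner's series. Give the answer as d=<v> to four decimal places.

d=-0.2015

d^3_{1,0}(β=3.0229) via Wigner's sum:
c=cos(3.0229/2)=0.059311, s=sin(3.0229/2)=0.998240; N=√[24·2·6·6]=41.569219
k∈{0,1,2} keeps every argument non-negative
  k=0: (−1)^1·41.5692/(12)·0.0593^5·0.9982^1 = -0.000003
  k=1: (−1)^2·41.5692/(4)·0.0593^3·0.9982^3 = +0.002157
  k=2: (−1)^3·41.5692/(12)·0.0593^1·0.9982^5 = -0.203659
d^3_{1,0}(3.0229) = -0.000003 +0.002157 -0.203659 = -0.201504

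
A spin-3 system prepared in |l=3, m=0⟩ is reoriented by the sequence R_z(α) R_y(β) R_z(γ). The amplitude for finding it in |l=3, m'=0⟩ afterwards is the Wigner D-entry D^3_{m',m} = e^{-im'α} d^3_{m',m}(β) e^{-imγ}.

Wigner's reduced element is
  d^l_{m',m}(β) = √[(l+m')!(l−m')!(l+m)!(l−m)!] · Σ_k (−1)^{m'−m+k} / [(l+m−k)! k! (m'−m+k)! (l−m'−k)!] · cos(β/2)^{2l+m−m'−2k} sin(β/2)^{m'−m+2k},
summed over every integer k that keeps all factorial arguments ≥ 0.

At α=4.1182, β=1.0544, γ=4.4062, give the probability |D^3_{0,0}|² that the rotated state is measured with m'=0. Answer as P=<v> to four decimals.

P=0.1933

D^3_{0,0}(4.1182,1.0544,4.4062) = e^{-i·0·4.1182}·d^3_{0,0}(1.0544)·e^{-i·0·4.4062}. Compute d first:
With c≡cos(β/2)=0.864219 and s≡sin(β/2)=0.503116, N=[6·6·6·6]^{1/2}=36.000000
k∈{0,1,2,3} keeps every argument non-negative
  k=0: (−1)^0·36.0000/(36)·0.8642^6·0.5031^0 = +0.416623
  k=1: (−1)^1·36.0000/(4)·0.8642^4·0.5031^2 = -1.270789
  k=2: (−1)^2·36.0000/(4)·0.8642^2·0.5031^4 = +0.430686
  k=3: (−1)^3·36.0000/(36)·0.8642^0·0.5031^6 = -0.016218
d^3_{0,0}(1.0544) = +0.416623 -1.270789 +0.430686 -0.016218 = -0.439698
|D^3_{0,0}|² = |d^3_{0,0}(β)|² = (-0.439698)² = 0.193334 (the z-rotation phases have unit modulus)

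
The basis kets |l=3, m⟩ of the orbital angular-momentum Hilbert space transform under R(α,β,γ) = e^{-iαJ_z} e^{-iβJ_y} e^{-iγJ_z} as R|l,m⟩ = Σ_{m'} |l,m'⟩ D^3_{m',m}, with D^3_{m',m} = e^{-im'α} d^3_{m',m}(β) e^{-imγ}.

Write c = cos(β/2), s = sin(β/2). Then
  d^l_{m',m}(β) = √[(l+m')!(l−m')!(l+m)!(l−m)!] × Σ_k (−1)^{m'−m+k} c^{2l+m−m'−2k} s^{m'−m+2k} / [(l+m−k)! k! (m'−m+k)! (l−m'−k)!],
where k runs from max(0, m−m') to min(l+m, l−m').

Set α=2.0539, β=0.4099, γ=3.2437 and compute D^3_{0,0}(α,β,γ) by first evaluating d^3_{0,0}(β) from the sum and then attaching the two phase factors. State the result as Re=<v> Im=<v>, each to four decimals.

Re=0.5530 Im=0.0000

Split into d^3_{0,0}(β=0.4099) × two z-phases.
c=cos(0.4099/2)=0.979071, s=sin(0.4099/2)=0.203518; N=√[6·6·6·6]=36.000000
k∈{0,1,2,3} keeps every argument non-negative
  k=0: (−1)^0·36.0000/(36)·0.9791^6·0.2035^0 = +0.880817
  k=1: (−1)^1·36.0000/(4)·0.9791^4·0.2035^2 = -0.342536
  k=2: (−1)^2·36.0000/(4)·0.9791^2·0.2035^4 = +0.014801
  k=3: (−1)^3·36.0000/(36)·0.9791^0·0.2035^6 = -0.000071
d^3_{0,0}(0.4099) = +0.880817 -0.342536 +0.014801 -0.000071 = +0.553011
Phases: e^{-i·(0)·2.0539}=+1.000000+0.000000i, e^{-i·(0)·3.2437}=+1.000000+0.000000i ⇒ D=+0.553011+0.000000i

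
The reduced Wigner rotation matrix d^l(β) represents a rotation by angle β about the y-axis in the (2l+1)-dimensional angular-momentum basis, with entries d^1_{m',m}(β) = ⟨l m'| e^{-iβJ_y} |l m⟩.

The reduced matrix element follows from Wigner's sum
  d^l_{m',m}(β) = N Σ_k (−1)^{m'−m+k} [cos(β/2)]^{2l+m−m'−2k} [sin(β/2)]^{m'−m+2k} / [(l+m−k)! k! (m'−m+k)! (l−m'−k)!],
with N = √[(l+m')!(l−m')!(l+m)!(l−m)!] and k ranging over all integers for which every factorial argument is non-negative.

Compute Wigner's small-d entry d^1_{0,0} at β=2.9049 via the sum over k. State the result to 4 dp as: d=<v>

d^1_{0,0}(β=2.9049) via Wigner's sum:
With c≡cos(β/2)=0.118070 and s≡sin(β/2)=0.993005, N=[1·1·1·1]^{1/2}=1.000000
The bounds max(0,m−m')=0 and min(l+m,l−m')=1 give 2 terms
  k=0: (−1)^0·1.0000/(1)·0.1181^2·0.9930^0 = +0.013941
  k=1: (−1)^1·1.0000/(1)·0.1181^0·0.9930^2 = -0.986059
d^1_{0,0}(2.9049) = +0.013941 -0.986059 = -0.972119

d=-0.9721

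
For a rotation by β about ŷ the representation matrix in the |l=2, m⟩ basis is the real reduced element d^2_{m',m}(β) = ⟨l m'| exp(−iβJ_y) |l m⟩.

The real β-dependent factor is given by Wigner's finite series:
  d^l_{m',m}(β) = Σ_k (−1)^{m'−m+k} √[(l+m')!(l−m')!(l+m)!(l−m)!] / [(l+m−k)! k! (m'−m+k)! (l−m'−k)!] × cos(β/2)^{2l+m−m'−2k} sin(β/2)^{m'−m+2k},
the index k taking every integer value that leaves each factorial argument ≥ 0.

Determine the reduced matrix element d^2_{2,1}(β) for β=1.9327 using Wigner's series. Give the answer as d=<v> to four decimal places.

d^2_{2,1}(β=1.9327) via Wigner's sum:
c=cos(1.9327/2)=0.568307, s=sin(1.9327/2)=0.822817; N=√[24·1·6·1]=12.000000
k∈{0} keeps every argument non-negative
  k=0: (−1)^1·12.0000/(6)·0.5683^3·0.8228^1 = -0.302052
d^2_{2,1}(1.9327) = -0.302052

d=-0.3021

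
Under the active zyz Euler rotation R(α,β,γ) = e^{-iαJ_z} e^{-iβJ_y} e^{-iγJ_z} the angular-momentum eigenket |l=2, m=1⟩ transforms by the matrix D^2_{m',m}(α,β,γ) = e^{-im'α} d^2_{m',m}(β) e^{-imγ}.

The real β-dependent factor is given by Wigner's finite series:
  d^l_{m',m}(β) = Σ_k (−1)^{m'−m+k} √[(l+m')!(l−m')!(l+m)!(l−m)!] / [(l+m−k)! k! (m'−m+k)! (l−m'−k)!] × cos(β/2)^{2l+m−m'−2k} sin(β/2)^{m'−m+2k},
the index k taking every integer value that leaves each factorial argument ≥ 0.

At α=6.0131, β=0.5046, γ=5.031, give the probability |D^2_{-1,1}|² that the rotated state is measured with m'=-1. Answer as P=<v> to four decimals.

Split into d^2_{-1,1}(β=0.5046) × two z-phases.
With c≡cos(β/2)=0.968341 and s≡sin(β/2)=0.249632, N=[1·6·6·1]^{1/2}=6.000000
k: max(0,(1)−(-1))=2 … min(2+(1),2−(-1))=3
  k=2: (−1)^0·6.0000/(2)·0.9683^2·0.2496^2 = +0.175298
  k=3: (−1)^1·6.0000/(6)·0.9683^0·0.2496^4 = -0.003883
d^2_{-1,1}(0.5046) = +0.175298 -0.003883 = +0.171415
|D^2_{-1,1}|² = |d^2_{-1,1}(β)|² = (+0.171415)² = 0.029383 (the z-rotation phases have unit modulus)

P=0.0294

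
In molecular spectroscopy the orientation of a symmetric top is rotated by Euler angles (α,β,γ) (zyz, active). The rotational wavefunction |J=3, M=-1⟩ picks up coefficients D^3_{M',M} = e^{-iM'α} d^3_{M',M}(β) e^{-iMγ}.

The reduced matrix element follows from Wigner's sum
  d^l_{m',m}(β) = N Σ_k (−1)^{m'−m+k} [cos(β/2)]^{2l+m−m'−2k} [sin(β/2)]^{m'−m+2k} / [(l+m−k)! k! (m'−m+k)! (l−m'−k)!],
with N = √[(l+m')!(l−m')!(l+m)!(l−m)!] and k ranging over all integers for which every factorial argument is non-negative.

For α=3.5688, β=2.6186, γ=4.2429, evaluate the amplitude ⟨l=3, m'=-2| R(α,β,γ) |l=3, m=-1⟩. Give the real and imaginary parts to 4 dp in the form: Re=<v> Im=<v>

Re=-0.0357 Im=0.0880

D^3_{-2,-1}(3.5688,2.6186,4.2429) = e^{-i·-2·3.5688}·d^3_{-2,-1}(2.6186)·e^{-i·-1·4.2429}. Compute d first:
c=cos(2.6186/2)=0.258526, s=sin(2.6186/2)=0.966004; N=√[1·120·2·24]=75.894664
k: max(0,(-1)−(-2))=1 … min(3+(-1),3−(-2))=2
  k=1: (−1)^0·75.8947/(24)·0.2585^5·0.9660^1 = +0.003528
  k=2: (−1)^1·75.8947/(12)·0.2585^3·0.9660^3 = -0.098510
d^3_{-2,-1}(2.6186) = +0.003528 -0.098510 = -0.094982
D = (+0.656660+0.754187i)·(-0.094982)·(-0.452431-0.891800i) = -0.035665+0.088032i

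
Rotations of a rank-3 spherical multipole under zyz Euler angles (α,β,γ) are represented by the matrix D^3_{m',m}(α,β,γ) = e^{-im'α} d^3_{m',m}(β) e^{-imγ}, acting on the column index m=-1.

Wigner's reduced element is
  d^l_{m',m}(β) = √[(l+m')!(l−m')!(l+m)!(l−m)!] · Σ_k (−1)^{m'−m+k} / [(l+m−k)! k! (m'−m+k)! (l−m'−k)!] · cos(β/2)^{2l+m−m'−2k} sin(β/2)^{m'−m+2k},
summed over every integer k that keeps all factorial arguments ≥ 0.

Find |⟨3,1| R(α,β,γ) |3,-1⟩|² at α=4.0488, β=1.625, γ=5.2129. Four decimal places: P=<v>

P=0.0390

D^3_{1,-1}(4.0488,1.625,5.2129) = e^{-i·1·4.0488}·d^3_{1,-1}(1.625)·e^{-i·-1·5.2129}. Compute d first:
With c≡cos(β/2)=0.687686 and s≡sin(β/2)=0.726009, N=[24·2·2·24]^{1/2}=48.000000
The bounds max(0,m−m')=0 and min(l+m,l−m')=2 give 3 terms
  k=0: (−1)^2·48.0000/(8)·0.6877^4·0.7260^2 = +0.707285
  k=1: (−1)^3·48.0000/(6)·0.6877^2·0.7260^4 = -1.051083
  k=2: (−1)^4·48.0000/(48)·0.6877^0·0.7260^6 = +0.146437
d^3_{1,-1}(1.625) = +0.707285 -1.051083 +0.146437 = -0.197361
|D^3_{1,-1}|² = |d^3_{1,-1}(β)|² = (-0.197361)² = 0.038951 (the z-rotation phases have unit modulus)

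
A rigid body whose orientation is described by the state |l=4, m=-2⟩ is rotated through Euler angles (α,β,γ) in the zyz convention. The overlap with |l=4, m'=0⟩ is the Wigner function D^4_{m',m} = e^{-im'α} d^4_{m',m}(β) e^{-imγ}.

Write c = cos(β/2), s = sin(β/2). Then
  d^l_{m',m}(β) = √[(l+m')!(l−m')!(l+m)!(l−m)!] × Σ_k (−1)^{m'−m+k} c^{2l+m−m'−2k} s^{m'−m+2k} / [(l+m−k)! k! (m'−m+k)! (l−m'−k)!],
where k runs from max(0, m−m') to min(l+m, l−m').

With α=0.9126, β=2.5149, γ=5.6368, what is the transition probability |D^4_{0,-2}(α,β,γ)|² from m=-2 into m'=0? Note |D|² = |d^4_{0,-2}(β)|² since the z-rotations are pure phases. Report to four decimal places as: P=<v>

First d^4_{0,-2}(β=2.5149), then the phase factors e^{-i(0)α} and e^{-i(-2)γ}:
Half-angle: c=0.308244, s=0.951307. N=√(24·24·2·720)=910.735966
k: max(0,(-2)−(0))=0 … min(4+(-2),4−(0))=2
  k=0: (−1)^2·910.7360/(96)·0.3082^6·0.9513^2 = +0.007364
  k=1: (−1)^3·910.7360/(36)·0.3082^4·0.9513^4 = -0.187047
  k=2: (−1)^4·910.7360/(96)·0.3082^2·0.9513^6 = +0.668090
d^4_{0,-2}(2.5149) = +0.007364 -0.187047 +0.668090 = +0.488407
|D^4_{0,-2}|² = |d^4_{0,-2}(β)|² = (+0.488407)² = 0.238542 (the z-rotation phases have unit modulus)

P=0.2385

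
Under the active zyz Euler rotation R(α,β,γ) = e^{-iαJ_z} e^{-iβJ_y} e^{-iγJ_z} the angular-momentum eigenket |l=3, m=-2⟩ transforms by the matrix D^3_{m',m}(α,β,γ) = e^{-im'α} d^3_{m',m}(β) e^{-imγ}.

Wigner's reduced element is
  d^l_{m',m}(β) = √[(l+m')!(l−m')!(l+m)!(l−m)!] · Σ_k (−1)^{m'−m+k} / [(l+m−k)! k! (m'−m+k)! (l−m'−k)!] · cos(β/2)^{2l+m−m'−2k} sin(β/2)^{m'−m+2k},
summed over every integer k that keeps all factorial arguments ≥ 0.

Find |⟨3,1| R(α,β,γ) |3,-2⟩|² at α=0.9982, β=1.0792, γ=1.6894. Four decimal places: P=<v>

P=0.1976

D^3_{1,-2}(0.9982,1.0792,1.6894) = e^{-i·1·0.9982}·d^3_{1,-2}(1.0792)·e^{-i·-2·1.6894}. Compute d first:
With c≡cos(β/2)=0.857914 and s≡sin(β/2)=0.513793, N=[24·2·1·120]^{1/2}=75.894664
The bounds max(0,m−m')=0 and min(l+m,l−m')=1 give 2 terms
  k=0: (−1)^3·75.8947/(12)·0.8579^3·0.5138^3 = -0.541659
  k=1: (−1)^4·75.8947/(24)·0.8579^1·0.5138^5 = +0.097137
d^3_{1,-2}(1.0792) = -0.541659 +0.097137 = -0.444522
|D^3_{1,-2}|² = |d^3_{1,-2}(β)|² = (-0.444522)² = 0.197600 (the z-rotation phases have unit modulus)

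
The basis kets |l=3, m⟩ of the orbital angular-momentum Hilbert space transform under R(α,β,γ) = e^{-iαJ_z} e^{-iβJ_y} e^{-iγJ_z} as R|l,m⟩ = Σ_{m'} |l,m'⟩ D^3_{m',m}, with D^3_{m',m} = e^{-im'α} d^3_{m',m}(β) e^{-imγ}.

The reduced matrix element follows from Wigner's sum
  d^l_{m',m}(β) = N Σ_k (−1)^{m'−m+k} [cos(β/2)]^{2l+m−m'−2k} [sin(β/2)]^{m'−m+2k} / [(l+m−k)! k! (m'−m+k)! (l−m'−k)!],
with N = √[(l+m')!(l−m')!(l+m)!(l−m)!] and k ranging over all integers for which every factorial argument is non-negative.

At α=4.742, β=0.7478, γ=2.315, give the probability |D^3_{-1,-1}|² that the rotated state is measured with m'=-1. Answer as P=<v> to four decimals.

P=0.0034

D^3_{-1,-1}(4.742,0.7478,2.315) = e^{-i·-1·4.742}·d^3_{-1,-1}(0.7478)·e^{-i·-1·2.315}. Compute d first:
With c≡cos(β/2)=0.930910 and s≡sin(β/2)=0.365249, N=[2·24·2·24]^{1/2}=48.000000
Admissible k: 0..2 (factorial args all ≥0)
  k=0: (−1)^0·48.0000/(48)·0.9309^6·0.3652^0 = +0.650798
  k=1: (−1)^1·48.0000/(6)·0.9309^4·0.3652^2 = -0.801490
  k=2: (−1)^2·48.0000/(8)·0.9309^2·0.3652^4 = +0.092538
d^3_{-1,-1}(0.7478) = +0.650798 -0.801490 +0.092538 = -0.058154
|D^3_{-1,-1}|² = |d^3_{-1,-1}(β)|² = (-0.058154)² = 0.003382 (the z-rotation phases have unit modulus)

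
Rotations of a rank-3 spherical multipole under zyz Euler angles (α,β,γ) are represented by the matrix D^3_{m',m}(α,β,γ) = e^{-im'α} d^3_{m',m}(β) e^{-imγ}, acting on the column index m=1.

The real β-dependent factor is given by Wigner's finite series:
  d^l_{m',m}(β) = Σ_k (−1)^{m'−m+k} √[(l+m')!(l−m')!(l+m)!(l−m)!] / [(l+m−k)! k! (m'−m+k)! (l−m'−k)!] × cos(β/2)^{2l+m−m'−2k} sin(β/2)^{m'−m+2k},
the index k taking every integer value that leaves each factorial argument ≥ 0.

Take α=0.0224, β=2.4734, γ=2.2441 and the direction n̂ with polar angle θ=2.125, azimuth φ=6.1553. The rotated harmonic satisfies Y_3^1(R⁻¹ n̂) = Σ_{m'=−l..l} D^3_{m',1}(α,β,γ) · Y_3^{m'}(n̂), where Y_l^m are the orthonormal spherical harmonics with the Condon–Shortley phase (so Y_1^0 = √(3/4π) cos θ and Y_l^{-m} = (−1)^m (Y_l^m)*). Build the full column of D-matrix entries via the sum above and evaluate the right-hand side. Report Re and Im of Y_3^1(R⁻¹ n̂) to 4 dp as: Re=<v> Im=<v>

Need the full column D^3_{m',1} for m'=−3..3 at α=0.0224, β=2.4734, γ=2.2441.
cos(β/2)=0.327916, sin(β/2)=0.944707
d^3_{-3,1}: single k=4 term ⇒ +0.331710;  D = -0.188965-0.272624i
d^3_{-2,1}: k∈[3..4] ⇒ +0.188022 -0.780275 = -0.592254;  D = +0.348207+0.479079i
d^3_{-1,1}: k∈[2..4] ⇒ +0.061915 -0.685177 +0.710858 = +0.087596;  D = -0.053075-0.069686i
d^3_{0,1}: k∈[1..3] ⇒ +0.012408 -0.308951 +0.854749 = +0.558206;  D = -0.348081-0.436386i
d^3_{1,1}: k∈[0..2] ⇒ +0.001243 -0.082553 +0.513883 = +0.432573;  D = -0.277247-0.332044i
d^3_{2,1}: k∈[0..1] ⇒ -0.011327 +0.188022 = +0.176695;  D = -0.116258-0.133061i
d^3_{3,1}: single k=0 term ⇒ +0.039966;  D = -0.026963-0.029500i
Y_3^{m'}(θ=2.125,φ=6.1553) and Σ D·Y over m':
  (-0.1890-0.2726i)·(+0.2379+0.0960i)  (+0.3482+0.4791i)·(-0.3762-0.0984i)  (-0.0531-0.0697i)·(+0.1049+0.0135i)  (-0.3481-0.4364i)·(+0.3172+0.0000i)  (-0.2772-0.3320i)·(-0.1049+0.0135i)  (-0.1163-0.1331i)·(-0.3762+0.0984i)  (-0.0270-0.0295i)·(-0.2379+0.0960i)
Y_3^1(R⁻¹ n̂) = -0.118055-0.369808i

Re=-0.1181 Im=-0.3698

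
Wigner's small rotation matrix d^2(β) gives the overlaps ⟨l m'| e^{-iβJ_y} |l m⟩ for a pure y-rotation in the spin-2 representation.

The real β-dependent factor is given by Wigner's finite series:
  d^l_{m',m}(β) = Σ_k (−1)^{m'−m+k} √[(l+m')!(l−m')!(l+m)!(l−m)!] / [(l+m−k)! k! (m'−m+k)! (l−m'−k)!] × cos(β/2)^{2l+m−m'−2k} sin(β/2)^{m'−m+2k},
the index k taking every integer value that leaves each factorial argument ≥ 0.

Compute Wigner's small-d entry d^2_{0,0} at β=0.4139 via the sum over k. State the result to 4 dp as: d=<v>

d^2_{0,0}(β=0.4139) via Wigner's sum:
c=cos(0.4139/2)=0.978662, s=sin(0.4139/2)=0.205476; N=√[2·2·2·2]=4.000000
Admissible k: 0..2 (factorial args all ≥0)
  k=0: (−1)^0·4.0000/(4)·0.9787^4·0.2055^0 = +0.917342
  k=1: (−1)^1·4.0000/(1)·0.9787^2·0.2055^2 = -0.161751
  k=2: (−1)^2·4.0000/(4)·0.9787^0·0.2055^4 = +0.001783
d^2_{0,0}(0.4139) = +0.917342 -0.161751 +0.001783 = +0.757373

d=0.7574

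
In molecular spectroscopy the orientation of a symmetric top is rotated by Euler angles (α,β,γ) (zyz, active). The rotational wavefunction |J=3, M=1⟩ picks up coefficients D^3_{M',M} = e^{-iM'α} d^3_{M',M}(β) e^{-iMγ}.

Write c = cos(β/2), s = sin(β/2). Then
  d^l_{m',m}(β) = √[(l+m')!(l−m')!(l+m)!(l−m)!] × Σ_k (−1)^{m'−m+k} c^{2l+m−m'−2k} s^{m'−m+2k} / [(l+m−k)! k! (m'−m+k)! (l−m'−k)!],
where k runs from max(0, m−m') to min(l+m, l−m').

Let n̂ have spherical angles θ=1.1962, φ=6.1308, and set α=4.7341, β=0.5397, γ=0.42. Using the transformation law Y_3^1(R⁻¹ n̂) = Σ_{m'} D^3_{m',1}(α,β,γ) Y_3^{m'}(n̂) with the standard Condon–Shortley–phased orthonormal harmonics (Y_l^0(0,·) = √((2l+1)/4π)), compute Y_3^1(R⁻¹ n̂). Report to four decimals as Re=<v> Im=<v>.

Need the full column D^3_{m',1} for m'=−3..3 at α=4.7341, β=0.5397, γ=0.42.
cos(β/2)=0.963811, sin(β/2)=0.266587
d^3_{-3,1}: single k=4 term ⇒ +0.018171;  D = +0.006314+0.017039i
d^3_{-2,1}: k∈[3..4] ⇒ +0.107281 -0.004104 = +0.103177;  D = -0.095947+0.037942i
d^3_{-1,1}: k∈[2..4] ⇒ +0.367956 -0.037534 +0.000359 = +0.330781;  D = -0.128291-0.304889i
d^3_{0,1}: k∈[1..3] ⇒ +0.768048 -0.176280 +0.004495 = +0.596264;  D = +0.544442-0.243133i
d^3_{1,1}: k∈[0..2] ⇒ +0.801588 -0.490608 +0.028151 = +0.339130;  D = +0.144974+0.306581i
d^3_{2,1}: k∈[0..1] ⇒ -0.701129 +0.107281 = -0.593848;  D = +0.531214-0.265457i
d^3_{3,1}: single k=0 term ⇒ +0.237515;  D = -0.110759-0.210109i
Y_3^{m'}(θ=1.1962,φ=6.1308) and Σ D·Y over m':
  (+0.0063+0.0170i)·(+0.3018+0.1484i)  (-0.0959+0.0379i)·(+0.3090+0.0972i)  (-0.1283-0.3049i)·(-0.0983-0.0151i)  (+0.5444-0.2431i)·(-0.3182+0.0000i)  (+0.1450+0.3066i)·(+0.0983-0.0151i)  (+0.5312-0.2655i)·(+0.3090-0.0972i)  (-0.1108-0.2101i)·(-0.3018+0.1484i)
Y_3^1(R⁻¹ n̂) = +0.022605+0.059015i

Re=0.0226 Im=0.0590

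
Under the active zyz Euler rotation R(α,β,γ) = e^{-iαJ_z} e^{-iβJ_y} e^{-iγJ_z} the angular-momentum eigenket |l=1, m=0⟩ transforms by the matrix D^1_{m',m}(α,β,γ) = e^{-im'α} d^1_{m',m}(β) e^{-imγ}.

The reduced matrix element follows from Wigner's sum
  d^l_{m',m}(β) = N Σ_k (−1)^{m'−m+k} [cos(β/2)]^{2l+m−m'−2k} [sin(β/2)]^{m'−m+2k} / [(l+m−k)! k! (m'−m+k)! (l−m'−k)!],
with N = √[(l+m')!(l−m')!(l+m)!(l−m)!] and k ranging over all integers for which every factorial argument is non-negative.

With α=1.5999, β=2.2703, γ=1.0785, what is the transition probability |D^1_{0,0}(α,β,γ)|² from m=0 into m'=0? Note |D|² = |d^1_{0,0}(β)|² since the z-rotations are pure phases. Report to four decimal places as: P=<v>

P=0.4145

D^1_{0,0}(1.5999,2.2703,1.0785) = e^{-i·0·1.5999}·d^1_{0,0}(2.2703)·e^{-i·0·1.0785}. Compute d first:
Half-angle: c=0.421996, s=0.906597. N=√(1·1·1·1)=1.000000
Admissible k: 0..1 (factorial args all ≥0)
  k=0: (−1)^0·1.0000/(1)·0.4220^2·0.9066^0 = +0.178081
  k=1: (−1)^1·1.0000/(1)·0.4220^0·0.9066^2 = -0.821919
d^1_{0,0}(2.2703) = +0.178081 -0.821919 = -0.643838
|D^1_{0,0}|² = |d^1_{0,0}(β)|² = (-0.643838)² = 0.414527 (the z-rotation phases have unit modulus)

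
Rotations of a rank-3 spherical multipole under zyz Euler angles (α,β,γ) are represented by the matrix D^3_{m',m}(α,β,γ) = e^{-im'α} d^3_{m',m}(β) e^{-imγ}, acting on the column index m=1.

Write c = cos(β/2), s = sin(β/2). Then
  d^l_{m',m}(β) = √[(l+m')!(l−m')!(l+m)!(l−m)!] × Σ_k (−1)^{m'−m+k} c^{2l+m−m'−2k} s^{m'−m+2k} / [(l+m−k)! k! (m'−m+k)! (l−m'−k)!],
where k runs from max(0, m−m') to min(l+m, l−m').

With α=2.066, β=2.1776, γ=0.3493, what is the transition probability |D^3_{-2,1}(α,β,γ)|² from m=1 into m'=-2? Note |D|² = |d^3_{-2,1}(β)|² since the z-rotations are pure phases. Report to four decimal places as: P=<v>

P=0.1313

Split into d^3_{-2,1}(β=2.1776) × two z-phases.
With c≡cos(β/2)=0.463549 and s≡sin(β/2)=0.886071, N=[1·120·24·2]^{1/2}=75.894664
Admissible k: 3..4 (factorial args all ≥0)
  k=3: (−1)^0·75.8947/(12)·0.4635^3·0.8861^3 = +0.438251
  k=4: (−1)^1·75.8947/(24)·0.4635^1·0.8861^5 = -0.800643
d^3_{-2,1}(2.1776) = +0.438251 -0.800643 = -0.362392
|D^3_{-2,1}|² = |d^3_{-2,1}(β)|² = (-0.362392)² = 0.131328 (the z-rotation phases have unit modulus)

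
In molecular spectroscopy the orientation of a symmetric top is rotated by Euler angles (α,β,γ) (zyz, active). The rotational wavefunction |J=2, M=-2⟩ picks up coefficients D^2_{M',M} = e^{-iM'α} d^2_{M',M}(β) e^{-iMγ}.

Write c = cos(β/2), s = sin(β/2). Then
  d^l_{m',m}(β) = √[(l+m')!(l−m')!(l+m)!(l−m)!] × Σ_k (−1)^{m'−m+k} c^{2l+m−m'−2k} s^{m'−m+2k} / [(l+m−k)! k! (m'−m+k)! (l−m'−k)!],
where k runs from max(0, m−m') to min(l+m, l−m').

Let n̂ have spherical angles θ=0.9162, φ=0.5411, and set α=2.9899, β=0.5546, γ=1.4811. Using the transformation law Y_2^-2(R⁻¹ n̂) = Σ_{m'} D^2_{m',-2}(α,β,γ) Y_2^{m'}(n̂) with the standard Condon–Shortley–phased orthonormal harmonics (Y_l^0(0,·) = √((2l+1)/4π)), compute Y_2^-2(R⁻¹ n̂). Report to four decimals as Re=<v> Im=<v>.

Need the full column D^2_{m',-2} for m'=−2..2 at α=2.9899, β=0.5546, γ=1.4811.
cos(β/2)=0.961798, sin(β/2)=0.273760
d^2_{-2,-2}: single k=0 term ⇒ +0.855728;  D = -0.757926+0.397264i
d^2_{-1,-2}: single k=0 term ⇒ -0.487137;  D = -0.460681+0.158354i
d^2_{0,-2}: single k=0 term ⇒ +0.169818;  D = -0.167092+0.030301i
d^2_{1,-2}: single k=0 term ⇒ -0.039466;  D = -0.039451+0.001093i
d^2_{2,-2}: single k=0 term ⇒ +0.005617;  D = -0.005574-0.000695i
Y_2^{m'}(θ=0.9162,φ=0.5411) and Σ D·Y over m':
  (-0.7579+0.3973i)·(+0.1141-0.2146i)  (-0.4607+0.1584i)·(+0.3198-0.1922i)  (-0.1671+0.0303i)·(+0.0353+0.0000i)  (-0.0395+0.0011i)·(-0.3198-0.1922i)  (-0.0056-0.0007i)·(+0.1141+0.2146i)
Y_2^-2(R⁻¹ n̂) = -0.111679+0.354227i

Re=-0.1117 Im=0.3542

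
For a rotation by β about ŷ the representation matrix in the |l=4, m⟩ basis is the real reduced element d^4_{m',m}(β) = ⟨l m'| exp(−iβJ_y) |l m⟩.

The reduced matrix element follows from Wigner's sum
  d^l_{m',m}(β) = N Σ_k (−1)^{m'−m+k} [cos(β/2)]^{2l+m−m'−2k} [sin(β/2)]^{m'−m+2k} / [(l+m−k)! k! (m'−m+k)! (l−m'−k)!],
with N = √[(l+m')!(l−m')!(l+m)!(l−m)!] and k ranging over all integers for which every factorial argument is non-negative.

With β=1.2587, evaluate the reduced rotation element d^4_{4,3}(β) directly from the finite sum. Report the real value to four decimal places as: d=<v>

d^4_{4,3}(β=1.2587) via Wigner's sum:
Half-angle: c=0.808410, s=0.588619. N=√(40320·1·5040·1)=14255.272709
k: max(0,(3)−(4))=0 … min(4+(3),4−(4))=0
  k=0: (−1)^1·14255.2727/(5040)·0.8084^7·0.5886^1 = -0.375666
d^4_{4,3}(1.2587) = -0.375666

d=-0.3757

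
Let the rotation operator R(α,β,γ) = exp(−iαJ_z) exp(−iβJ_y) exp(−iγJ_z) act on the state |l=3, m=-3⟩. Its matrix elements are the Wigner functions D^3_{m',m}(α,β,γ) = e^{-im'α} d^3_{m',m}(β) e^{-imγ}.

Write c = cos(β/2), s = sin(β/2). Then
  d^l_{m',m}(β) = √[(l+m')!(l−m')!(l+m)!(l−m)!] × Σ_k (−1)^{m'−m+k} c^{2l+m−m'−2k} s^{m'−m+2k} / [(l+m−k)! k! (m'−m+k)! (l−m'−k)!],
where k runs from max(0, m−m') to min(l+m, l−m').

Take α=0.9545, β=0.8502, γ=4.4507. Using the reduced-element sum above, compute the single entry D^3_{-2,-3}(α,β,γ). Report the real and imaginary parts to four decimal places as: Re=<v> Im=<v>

D^3_{-2,-3}(0.9545,0.8502,4.4507) = e^{-i·-2·0.9545}·d^3_{-2,-3}(0.8502)·e^{-i·-3·4.4507}. Compute d first:
Half-angle: c=0.910997, s=0.412412. N=√(1·120·1·720)=293.938769
Admissible k: 0..0 (factorial args all ≥0)
  k=0: (−1)^1·293.9388/(120)·0.9110^5·0.4124^1 = -0.633859
d^3_{-2,-3}(0.8502) = -0.633859
D = (-0.331793+0.943352i)·(-0.633859)·(+0.706873+0.707341i) = +0.571619-0.273915i

Re=0.5716 Im=-0.2739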